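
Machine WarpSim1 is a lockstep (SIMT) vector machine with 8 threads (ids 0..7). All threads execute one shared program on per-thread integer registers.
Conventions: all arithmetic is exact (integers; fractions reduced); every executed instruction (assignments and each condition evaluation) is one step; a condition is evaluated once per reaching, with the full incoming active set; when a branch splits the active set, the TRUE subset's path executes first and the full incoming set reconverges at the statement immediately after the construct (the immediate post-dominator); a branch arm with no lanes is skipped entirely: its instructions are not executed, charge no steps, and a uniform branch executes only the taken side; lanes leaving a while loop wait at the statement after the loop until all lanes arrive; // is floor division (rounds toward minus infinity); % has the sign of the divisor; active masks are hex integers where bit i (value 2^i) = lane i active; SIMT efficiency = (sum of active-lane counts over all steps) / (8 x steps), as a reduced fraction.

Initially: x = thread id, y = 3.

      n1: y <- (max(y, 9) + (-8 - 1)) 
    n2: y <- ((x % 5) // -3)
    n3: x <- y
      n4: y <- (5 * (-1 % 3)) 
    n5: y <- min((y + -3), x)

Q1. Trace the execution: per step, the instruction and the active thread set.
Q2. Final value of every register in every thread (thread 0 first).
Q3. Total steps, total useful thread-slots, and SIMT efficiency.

step 0: y <- (max(y, 9) + (-8 - 1))  0xff
step 1: y <- ((x % 5) // -3)         0xff
step 2: x <- y                       0xff
step 3: y <- (5 * (-1 % 3))          0xff
step 4: y <- min((y + -3), x)        0xff

Answer: 5 steps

x: 0,-1,-1,-1,-2,0,-1,-1
y: 0,-1,-1,-1,-2,0,-1,-1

steps = 5; useful = 40; efficiency = 40/40 = 1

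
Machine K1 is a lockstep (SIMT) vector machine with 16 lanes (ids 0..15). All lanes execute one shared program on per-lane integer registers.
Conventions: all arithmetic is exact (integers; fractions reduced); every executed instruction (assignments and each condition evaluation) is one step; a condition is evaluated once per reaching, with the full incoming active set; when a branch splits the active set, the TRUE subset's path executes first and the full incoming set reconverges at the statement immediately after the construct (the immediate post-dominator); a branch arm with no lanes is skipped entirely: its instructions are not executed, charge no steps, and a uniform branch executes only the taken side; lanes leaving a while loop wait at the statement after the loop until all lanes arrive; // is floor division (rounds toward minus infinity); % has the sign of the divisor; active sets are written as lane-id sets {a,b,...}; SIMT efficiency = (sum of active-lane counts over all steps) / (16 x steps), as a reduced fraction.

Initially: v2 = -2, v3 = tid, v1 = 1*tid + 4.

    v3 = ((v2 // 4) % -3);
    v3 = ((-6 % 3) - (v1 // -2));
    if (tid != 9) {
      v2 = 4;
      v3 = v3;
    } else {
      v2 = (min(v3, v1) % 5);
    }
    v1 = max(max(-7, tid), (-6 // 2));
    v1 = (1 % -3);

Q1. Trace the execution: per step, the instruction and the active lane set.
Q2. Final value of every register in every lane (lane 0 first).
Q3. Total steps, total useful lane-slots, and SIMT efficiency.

step 0: v3 <- ((v2 // 4) % -3)       {0,1,2,3,4,5,6,7,8,9,10,11,12,13,14,15}
step 1: v3 <- ((-6 % 3) - (v1 // -2)) {0,1,2,3,4,5,6,7,8,9,10,11,12,13,14,15}
step 2: eval (tid != 9)              {0,1,2,3,4,5,6,7,8,9,10,11,12,13,14,15}
step 3: v2 <- 4                      {0,1,2,3,4,5,6,7,8,10,11,12,13,14,15}
step 4: v3 <- v3                     {0,1,2,3,4,5,6,7,8,10,11,12,13,14,15}
step 5: v2 <- (min(v3, v1) % 5)      {9}
step 6: v1 <- max(max(-7, tid), (-6 // 2)) {0,1,2,3,4,5,6,7,8,9,10,11,12,13,14,15}
step 7: v1 <- (1 % -3)               {0,1,2,3,4,5,6,7,8,9,10,11,12,13,14,15}

Answer: 8 steps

v2: 4,4,4,4,4,4,4,4,4,2,4,4,4,4,4,4
v3: 2,3,3,4,4,5,5,6,6,7,7,8,8,9,9,10
v1: -2,-2,-2,-2,-2,-2,-2,-2,-2,-2,-2,-2,-2,-2,-2,-2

steps = 8; useful = 111; efficiency = 111/128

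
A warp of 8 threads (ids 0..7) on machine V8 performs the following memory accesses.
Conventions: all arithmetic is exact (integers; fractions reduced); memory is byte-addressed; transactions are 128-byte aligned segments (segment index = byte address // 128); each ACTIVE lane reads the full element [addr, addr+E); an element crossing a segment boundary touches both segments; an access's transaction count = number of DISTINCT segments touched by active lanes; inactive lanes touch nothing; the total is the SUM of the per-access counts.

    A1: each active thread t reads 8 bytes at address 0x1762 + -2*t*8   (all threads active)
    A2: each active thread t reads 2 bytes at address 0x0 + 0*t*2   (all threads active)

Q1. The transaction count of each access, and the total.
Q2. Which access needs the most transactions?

A1: 2 transactions
A2: 1 transaction

Answer: 2,1; total 3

Answer: A1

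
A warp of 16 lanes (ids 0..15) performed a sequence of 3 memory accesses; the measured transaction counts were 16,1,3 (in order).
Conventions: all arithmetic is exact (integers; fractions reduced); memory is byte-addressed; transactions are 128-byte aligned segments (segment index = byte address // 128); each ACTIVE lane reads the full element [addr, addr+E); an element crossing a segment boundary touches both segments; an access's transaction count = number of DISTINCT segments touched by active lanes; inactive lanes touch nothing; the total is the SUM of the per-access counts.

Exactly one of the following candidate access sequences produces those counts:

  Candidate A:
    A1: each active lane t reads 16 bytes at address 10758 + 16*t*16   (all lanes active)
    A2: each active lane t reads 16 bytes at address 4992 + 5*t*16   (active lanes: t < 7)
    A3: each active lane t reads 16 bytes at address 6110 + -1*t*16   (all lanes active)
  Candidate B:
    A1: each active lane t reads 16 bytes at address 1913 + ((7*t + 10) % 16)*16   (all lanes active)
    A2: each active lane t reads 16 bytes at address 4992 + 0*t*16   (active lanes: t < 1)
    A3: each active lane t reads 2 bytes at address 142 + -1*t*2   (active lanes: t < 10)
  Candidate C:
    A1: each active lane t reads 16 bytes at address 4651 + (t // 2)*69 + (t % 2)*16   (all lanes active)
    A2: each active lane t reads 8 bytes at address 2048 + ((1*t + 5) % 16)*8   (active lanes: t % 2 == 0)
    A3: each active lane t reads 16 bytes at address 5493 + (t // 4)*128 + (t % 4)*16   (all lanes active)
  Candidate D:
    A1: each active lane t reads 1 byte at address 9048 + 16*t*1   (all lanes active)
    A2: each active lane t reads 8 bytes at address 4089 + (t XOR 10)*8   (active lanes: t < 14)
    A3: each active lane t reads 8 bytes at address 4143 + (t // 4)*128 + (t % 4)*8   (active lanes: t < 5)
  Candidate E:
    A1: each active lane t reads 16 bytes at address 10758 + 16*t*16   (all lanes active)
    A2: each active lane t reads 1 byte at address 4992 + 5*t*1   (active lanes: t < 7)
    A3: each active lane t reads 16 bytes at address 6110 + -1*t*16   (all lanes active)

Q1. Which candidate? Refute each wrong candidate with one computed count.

A: A2 gives 4 transactions, not 1
B: A1 gives 3 transactions, not 16
C: A1 gives 5 transactions, not 16
D: A1 gives 3 transactions, not 16
E: all counts match (16,1,3)

Answer: E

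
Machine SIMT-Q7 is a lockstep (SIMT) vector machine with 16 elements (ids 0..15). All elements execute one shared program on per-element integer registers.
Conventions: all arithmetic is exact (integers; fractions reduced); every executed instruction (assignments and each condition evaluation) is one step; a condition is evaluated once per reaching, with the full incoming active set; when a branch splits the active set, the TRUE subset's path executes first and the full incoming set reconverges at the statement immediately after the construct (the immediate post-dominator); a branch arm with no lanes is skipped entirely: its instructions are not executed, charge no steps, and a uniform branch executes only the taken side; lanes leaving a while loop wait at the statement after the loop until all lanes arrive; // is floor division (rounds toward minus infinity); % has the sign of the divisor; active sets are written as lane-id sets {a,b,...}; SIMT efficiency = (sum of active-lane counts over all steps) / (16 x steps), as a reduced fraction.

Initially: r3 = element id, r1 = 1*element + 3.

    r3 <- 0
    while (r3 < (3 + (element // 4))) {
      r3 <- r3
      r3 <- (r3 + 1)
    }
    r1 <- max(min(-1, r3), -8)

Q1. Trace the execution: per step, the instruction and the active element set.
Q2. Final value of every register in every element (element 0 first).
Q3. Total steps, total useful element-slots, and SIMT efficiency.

step 0: r3 <- 0                      {0,1,2,3,4,5,6,7,8,9,10,11,12,13,14,15}
step 1: eval (r3 < (3 + (element // 4))) {0,1,2,3,4,5,6,7,8,9,10,11,12,13,14,15}
step 2: r3 <- r3                     {0,1,2,3,4,5,6,7,8,9,10,11,12,13,14,15}
step 3: r3 <- (r3 + 1)               {0,1,2,3,4,5,6,7,8,9,10,11,12,13,14,15}
step 4: eval (r3 < (3 + (element // 4))) {0,1,2,3,4,5,6,7,8,9,10,11,12,13,14,15}
step 5: r3 <- r3                     {0,1,2,3,4,5,6,7,8,9,10,11,12,13,14,15}
step 6: r3 <- (r3 + 1)               {0,1,2,3,4,5,6,7,8,9,10,11,12,13,14,15}
step 7: eval (r3 < (3 + (element // 4))) {0,1,2,3,4,5,6,7,8,9,10,11,12,13,14,15}
step 8: r3 <- r3                     {0,1,2,3,4,5,6,7,8,9,10,11,12,13,14,15}
step 9: r3 <- (r3 + 1)               {0,1,2,3,4,5,6,7,8,9,10,11,12,13,14,15}
step 10: eval (r3 < (3 + (element // 4))) {0,1,2,3,4,5,6,7,8,9,10,11,12,13,14,15}
step 11: r3 <- r3                     {4,5,6,7,8,9,10,11,12,13,14,15}
step 12: r3 <- (r3 + 1)               {4,5,6,7,8,9,10,11,12,13,14,15}
step 13: eval (r3 < (3 + (element // 4))) {4,5,6,7,8,9,10,11,12,13,14,15}
step 14: r3 <- r3                     {8,9,10,11,12,13,14,15}
step 15: r3 <- (r3 + 1)               {8,9,10,11,12,13,14,15}
step 16: eval (r3 < (3 + (element // 4))) {8,9,10,11,12,13,14,15}
step 17: r3 <- r3                     {12,13,14,15}
step 18: r3 <- (r3 + 1)               {12,13,14,15}
step 19: eval (r3 < (3 + (element // 4))) {12,13,14,15}
step 20: r1 <- max(min(-1, r3), -8)   {0,1,2,3,4,5,6,7,8,9,10,11,12,13,14,15}

Answer: 21 steps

r3: 3,3,3,3,4,4,4,4,5,5,5,5,6,6,6,6
r1: -1,-1,-1,-1,-1,-1,-1,-1,-1,-1,-1,-1,-1,-1,-1,-1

steps = 21; useful = 264; efficiency = 264/336 = 11/14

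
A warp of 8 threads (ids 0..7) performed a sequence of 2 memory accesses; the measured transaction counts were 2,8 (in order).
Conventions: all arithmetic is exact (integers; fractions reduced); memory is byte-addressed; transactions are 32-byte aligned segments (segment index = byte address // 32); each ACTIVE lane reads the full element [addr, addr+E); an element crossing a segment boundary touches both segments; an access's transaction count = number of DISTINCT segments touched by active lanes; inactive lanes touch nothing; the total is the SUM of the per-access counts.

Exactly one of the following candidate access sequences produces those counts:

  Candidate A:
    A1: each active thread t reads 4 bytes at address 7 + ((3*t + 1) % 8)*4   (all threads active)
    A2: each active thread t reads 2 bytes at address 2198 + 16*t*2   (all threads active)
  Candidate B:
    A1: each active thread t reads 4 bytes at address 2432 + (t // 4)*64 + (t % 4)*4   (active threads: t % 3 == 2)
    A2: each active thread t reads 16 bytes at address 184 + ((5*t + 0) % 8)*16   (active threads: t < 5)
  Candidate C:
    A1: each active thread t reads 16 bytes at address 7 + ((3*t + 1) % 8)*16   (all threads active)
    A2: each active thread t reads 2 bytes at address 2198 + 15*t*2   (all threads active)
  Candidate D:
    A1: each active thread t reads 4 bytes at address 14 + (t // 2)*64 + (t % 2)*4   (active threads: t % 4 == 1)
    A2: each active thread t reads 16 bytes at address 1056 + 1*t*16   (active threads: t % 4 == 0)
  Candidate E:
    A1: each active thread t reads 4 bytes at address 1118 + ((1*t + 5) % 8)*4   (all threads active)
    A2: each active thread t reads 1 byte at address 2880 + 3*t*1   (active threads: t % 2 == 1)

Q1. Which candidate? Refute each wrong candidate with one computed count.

B: A2 gives 5 transactions, not 8
C: A1 gives 5 transactions, not 2
D: A2 gives 2 transactions, not 8
E: A2 gives 1 transaction, not 8
A: all counts match (2,8)

Answer: A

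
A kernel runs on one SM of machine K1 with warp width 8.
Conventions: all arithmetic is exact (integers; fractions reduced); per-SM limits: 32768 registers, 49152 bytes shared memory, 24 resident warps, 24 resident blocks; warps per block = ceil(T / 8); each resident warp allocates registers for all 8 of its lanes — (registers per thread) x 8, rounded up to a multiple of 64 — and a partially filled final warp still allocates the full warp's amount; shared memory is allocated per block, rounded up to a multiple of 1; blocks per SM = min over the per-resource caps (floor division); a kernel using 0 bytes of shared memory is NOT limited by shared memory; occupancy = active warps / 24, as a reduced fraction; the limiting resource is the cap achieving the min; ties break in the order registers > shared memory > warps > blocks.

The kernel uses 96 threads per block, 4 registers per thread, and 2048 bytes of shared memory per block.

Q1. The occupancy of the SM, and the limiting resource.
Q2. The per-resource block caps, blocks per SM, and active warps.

Answer: occupancy 1, limited by warps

registers: 42 blocks
shared memory: 24 blocks
warps: 2 blocks
blocks: 24 blocks

Answer: 2 blocks, 24 active warps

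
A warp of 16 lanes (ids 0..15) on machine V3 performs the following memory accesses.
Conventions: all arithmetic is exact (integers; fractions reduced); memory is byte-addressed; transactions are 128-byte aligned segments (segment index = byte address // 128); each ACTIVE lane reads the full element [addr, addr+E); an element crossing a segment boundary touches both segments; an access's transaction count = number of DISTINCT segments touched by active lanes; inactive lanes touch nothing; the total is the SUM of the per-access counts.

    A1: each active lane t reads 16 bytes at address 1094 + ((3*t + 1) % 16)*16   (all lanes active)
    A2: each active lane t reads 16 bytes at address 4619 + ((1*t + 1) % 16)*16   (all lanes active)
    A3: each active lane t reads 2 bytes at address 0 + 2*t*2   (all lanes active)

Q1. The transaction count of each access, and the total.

A1: 3 transactions
A2: 3 transactions
A3: 1 transaction

Answer: 3,3,1; total 7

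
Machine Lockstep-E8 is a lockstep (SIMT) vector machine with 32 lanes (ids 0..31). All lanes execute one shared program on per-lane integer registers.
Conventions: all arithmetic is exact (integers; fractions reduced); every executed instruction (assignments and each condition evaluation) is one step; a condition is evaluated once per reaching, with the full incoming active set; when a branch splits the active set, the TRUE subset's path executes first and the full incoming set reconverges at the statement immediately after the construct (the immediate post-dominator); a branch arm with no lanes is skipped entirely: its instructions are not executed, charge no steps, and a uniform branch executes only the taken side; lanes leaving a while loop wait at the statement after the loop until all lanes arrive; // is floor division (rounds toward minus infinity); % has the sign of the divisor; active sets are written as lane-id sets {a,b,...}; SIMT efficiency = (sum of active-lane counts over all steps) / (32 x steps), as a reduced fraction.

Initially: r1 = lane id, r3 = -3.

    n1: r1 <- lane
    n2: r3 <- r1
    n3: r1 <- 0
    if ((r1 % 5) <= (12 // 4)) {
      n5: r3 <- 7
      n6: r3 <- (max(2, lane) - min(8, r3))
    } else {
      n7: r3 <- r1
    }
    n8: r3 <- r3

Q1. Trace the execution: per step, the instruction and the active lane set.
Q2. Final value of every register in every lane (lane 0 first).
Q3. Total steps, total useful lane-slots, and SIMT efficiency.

step 0: r1 <- lane                   {0,1,2,3,4,5,6,7,8,9,10,11,12,13,14,15,16,17,18,19,20,21,22,23,24,25,26,27,28,29,30,31}
step 1: r3 <- r1                     {0,1,2,3,4,5,6,7,8,9,10,11,12,13,14,15,16,17,18,19,20,21,22,23,24,25,26,27,28,29,30,31}
step 2: r1 <- 0                      {0,1,2,3,4,5,6,7,8,9,10,11,12,13,14,15,16,17,18,19,20,21,22,23,24,25,26,27,28,29,30,31}
step 3: eval ((r1 % 5) <= (12 // 4)) {0,1,2,3,4,5,6,7,8,9,10,11,12,13,14,15,16,17,18,19,20,21,22,23,24,25,26,27,28,29,30,31}
step 4: r3 <- 7                      {0,1,2,3,4,5,6,7,8,9,10,11,12,13,14,15,16,17,18,19,20,21,22,23,24,25,26,27,28,29,30,31}
step 5: r3 <- (max(2, lane) - min(8, r3)) {0,1,2,3,4,5,6,7,8,9,10,11,12,13,14,15,16,17,18,19,20,21,22,23,24,25,26,27,28,29,30,31}
step 6: r3 <- r3                     {0,1,2,3,4,5,6,7,8,9,10,11,12,13,14,15,16,17,18,19,20,21,22,23,24,25,26,27,28,29,30,31}

Answer: 7 steps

r1: 0,0,0,0,0,0,0,0,0,0,0,0,0,0,0,0,0,0,0,0,0,0,0,0,0,0,0,0,0,0,0,0
r3: -5,-5,-5,-4,-3,-2,-1,0,1,2,3,4,5,6,7,8,9,10,11,12,13,14,15,16,17,18,19,20,21,22,23,24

steps = 7; useful = 224; efficiency = 224/224 = 1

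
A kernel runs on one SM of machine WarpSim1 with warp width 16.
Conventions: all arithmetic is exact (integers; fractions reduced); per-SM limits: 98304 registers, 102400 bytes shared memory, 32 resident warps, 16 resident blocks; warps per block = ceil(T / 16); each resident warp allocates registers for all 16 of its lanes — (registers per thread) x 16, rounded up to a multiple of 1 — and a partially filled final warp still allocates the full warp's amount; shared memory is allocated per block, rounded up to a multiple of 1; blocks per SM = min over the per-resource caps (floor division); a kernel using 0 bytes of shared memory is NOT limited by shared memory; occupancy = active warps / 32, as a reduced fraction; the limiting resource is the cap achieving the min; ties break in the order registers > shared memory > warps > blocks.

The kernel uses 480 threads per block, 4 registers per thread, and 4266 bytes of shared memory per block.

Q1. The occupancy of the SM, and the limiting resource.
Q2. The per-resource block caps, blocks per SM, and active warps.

Answer: occupancy 15/16, limited by warps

registers: 51 blocks
shared memory: 24 blocks
warps: 1 block
blocks: 16 blocks

Answer: 1 block, 30 active warps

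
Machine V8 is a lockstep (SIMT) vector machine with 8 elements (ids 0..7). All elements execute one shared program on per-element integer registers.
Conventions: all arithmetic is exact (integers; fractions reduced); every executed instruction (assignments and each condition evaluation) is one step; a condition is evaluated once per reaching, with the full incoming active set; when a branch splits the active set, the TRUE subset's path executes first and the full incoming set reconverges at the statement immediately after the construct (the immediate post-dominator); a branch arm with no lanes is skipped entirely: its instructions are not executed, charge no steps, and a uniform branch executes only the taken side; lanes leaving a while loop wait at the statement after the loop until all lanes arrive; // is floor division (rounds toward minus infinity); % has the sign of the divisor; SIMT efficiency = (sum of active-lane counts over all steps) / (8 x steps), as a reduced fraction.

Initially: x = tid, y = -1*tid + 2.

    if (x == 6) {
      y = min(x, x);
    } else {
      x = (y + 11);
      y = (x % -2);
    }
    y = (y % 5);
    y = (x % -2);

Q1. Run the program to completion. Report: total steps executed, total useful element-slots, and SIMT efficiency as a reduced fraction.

Answer: 6 steps, 39 useful, 13/16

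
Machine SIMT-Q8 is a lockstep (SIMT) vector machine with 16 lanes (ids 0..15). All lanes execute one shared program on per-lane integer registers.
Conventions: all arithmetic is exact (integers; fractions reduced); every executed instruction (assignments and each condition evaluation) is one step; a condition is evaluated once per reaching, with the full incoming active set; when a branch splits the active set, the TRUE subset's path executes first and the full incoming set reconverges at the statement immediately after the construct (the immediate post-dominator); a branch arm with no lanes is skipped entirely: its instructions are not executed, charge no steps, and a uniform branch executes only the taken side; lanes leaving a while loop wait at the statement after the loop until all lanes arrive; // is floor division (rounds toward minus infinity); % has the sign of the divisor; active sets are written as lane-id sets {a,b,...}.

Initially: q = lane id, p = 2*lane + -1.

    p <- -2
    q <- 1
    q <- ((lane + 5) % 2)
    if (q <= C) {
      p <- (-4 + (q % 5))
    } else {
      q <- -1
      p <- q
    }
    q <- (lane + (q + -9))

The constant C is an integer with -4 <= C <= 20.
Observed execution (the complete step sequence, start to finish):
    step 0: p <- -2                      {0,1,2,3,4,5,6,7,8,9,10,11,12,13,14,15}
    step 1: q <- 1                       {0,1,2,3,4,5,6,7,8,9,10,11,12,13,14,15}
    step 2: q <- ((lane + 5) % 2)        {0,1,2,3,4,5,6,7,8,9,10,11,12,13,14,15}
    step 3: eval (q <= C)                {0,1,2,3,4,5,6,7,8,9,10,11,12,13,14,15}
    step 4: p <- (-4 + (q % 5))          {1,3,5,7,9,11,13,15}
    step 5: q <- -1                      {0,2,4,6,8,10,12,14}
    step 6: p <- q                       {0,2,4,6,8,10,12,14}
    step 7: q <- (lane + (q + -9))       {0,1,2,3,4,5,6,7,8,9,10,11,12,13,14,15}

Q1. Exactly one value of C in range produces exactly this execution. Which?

Answer: C = 0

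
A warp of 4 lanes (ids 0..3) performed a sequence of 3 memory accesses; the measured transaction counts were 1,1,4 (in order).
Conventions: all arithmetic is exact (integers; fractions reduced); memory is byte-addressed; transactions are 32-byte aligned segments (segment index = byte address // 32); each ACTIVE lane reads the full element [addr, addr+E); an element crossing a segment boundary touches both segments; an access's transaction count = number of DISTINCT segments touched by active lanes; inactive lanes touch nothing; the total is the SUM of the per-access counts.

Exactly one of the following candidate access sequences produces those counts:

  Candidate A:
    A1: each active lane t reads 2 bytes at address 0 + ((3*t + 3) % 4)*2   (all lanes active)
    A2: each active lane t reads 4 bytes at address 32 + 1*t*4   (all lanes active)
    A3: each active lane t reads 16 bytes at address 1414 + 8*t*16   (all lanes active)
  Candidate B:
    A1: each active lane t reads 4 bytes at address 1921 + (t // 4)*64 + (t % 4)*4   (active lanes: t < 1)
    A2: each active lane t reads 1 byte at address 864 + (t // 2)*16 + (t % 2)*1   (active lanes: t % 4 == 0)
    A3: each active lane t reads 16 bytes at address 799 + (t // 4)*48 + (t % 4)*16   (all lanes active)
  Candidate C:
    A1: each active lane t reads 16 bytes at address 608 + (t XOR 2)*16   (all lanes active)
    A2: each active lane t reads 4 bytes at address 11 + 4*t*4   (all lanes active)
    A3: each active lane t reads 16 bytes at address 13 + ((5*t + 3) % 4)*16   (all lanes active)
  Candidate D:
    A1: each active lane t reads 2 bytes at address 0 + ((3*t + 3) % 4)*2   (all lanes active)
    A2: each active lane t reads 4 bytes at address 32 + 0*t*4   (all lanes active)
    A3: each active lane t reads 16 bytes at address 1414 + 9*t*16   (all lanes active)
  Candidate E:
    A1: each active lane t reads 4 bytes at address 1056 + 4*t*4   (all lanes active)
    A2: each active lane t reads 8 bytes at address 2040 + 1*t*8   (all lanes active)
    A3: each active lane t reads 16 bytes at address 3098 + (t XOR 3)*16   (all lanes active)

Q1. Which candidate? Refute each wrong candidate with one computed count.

B: A3 gives 3 transactions, not 4
C: A1 gives 2 transactions, not 1
D: A3 gives 6 transactions, not 4
E: A1 gives 2 transactions, not 1
A: all counts match (1,1,4)

Answer: A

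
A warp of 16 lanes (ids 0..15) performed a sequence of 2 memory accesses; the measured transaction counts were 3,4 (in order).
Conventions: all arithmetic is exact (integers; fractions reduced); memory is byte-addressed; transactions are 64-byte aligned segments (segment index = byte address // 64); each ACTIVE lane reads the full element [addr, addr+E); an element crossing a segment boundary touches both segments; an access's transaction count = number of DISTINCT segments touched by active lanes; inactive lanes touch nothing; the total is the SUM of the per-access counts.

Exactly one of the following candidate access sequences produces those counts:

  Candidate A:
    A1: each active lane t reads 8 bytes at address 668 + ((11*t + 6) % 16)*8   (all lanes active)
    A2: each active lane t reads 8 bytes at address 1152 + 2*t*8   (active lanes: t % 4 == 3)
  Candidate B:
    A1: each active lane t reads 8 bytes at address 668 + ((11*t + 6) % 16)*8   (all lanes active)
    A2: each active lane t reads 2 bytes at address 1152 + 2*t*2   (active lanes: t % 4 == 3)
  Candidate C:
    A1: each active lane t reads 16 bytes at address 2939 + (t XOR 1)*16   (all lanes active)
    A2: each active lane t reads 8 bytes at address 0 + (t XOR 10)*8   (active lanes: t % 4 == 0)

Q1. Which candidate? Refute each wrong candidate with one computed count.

B: A2 gives 1 transaction, not 4
C: A1 gives 5 transactions, not 3
A: all counts match (3,4)

Answer: A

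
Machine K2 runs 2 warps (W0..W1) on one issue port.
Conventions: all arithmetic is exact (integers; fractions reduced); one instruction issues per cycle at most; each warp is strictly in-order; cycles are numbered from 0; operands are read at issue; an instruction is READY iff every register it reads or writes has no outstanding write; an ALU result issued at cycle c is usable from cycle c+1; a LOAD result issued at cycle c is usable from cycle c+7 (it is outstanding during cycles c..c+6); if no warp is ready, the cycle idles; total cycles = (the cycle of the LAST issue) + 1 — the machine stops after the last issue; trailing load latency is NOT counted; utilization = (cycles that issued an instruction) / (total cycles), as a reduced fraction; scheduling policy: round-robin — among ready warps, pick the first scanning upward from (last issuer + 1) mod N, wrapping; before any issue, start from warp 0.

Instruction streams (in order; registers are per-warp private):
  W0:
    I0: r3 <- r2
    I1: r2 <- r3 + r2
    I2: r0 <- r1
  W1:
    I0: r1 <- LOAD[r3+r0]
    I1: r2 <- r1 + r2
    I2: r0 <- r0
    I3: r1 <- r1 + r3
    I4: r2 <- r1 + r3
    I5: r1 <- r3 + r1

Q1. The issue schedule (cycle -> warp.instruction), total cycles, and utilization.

cycle 0: W0.I0
cycle 1: W1.I0
cycle 2: W0.I1
cycle 3: W0.I2
cycle 4: idle
cycle 5: idle
cycle 6: idle
cycle 7: idle
cycle 8: W1.I1
cycle 9: W1.I2
cycle 10: W1.I3
cycle 11: W1.I4
cycle 12: W1.I5

Answer: 13 cycles, utilization 9/13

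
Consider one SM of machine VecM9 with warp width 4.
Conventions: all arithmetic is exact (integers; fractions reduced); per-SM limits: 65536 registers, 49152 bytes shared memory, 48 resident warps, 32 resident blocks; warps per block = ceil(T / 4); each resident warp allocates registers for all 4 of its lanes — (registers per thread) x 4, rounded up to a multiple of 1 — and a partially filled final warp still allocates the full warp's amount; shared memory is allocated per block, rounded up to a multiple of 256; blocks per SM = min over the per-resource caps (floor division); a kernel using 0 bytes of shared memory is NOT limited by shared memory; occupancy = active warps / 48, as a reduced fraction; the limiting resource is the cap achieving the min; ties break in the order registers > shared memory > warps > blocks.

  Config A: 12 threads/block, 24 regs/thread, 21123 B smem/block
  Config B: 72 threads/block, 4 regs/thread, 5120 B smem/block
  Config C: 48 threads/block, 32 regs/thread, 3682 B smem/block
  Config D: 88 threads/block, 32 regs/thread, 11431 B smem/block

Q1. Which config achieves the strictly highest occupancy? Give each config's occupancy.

occupancies: A 1/8, B 3/4, C 1, D 11/12

Answer: C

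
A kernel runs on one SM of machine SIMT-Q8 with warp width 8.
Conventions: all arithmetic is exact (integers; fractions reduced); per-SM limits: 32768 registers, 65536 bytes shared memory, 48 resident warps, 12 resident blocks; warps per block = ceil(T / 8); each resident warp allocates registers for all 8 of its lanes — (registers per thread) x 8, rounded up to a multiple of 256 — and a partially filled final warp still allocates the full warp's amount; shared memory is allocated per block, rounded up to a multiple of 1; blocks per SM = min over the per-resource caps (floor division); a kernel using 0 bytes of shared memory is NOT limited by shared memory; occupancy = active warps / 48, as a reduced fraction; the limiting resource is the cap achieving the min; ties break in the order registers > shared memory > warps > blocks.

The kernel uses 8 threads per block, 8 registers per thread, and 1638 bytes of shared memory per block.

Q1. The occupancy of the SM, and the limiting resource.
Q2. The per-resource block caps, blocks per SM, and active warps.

Answer: occupancy 1/4, limited by blocks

registers: 128 blocks
shared memory: 40 blocks
warps: 48 blocks
blocks: 12 blocks

Answer: 12 blocks, 12 active warps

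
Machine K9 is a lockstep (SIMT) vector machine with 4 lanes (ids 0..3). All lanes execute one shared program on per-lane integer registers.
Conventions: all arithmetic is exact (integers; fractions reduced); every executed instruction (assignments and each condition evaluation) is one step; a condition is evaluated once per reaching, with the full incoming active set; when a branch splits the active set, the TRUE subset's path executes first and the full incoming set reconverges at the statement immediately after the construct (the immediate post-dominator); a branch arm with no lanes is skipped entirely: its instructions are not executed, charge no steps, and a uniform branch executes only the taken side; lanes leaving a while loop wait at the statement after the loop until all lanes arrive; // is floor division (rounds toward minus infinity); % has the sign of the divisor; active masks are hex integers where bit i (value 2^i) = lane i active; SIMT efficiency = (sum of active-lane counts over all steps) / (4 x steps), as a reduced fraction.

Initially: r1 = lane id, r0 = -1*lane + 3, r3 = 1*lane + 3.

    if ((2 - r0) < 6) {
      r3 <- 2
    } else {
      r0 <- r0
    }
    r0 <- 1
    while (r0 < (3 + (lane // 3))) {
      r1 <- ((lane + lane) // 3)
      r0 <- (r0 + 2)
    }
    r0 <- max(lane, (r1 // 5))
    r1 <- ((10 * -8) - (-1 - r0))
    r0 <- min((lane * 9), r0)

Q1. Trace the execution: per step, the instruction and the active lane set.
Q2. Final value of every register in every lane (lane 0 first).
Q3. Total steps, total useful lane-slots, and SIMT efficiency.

step 0: eval ((2 - r0) < 6)          0xf
step 1: r3 <- 2                      0xf
step 2: r0 <- 1                      0xf
step 3: eval (r0 < (3 + (lane // 3))) 0xf
step 4: r1 <- ((lane + lane) // 3)   0xf
step 5: r0 <- (r0 + 2)               0xf
step 6: eval (r0 < (3 + (lane // 3))) 0xf
step 7: r1 <- ((lane + lane) // 3)   0x8
step 8: r0 <- (r0 + 2)               0x8
step 9: eval (r0 < (3 + (lane // 3))) 0x8
step 10: r0 <- max(lane, (r1 // 5))   0xf
step 11: r1 <- ((10 * -8) - (-1 - r0)) 0xf
step 12: r0 <- min((lane * 9), r0)    0xf

Answer: 13 steps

r1: -79,-78,-77,-76
r0: 0,1,2,3
r3: 2,2,2,2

steps = 13; useful = 43; efficiency = 43/52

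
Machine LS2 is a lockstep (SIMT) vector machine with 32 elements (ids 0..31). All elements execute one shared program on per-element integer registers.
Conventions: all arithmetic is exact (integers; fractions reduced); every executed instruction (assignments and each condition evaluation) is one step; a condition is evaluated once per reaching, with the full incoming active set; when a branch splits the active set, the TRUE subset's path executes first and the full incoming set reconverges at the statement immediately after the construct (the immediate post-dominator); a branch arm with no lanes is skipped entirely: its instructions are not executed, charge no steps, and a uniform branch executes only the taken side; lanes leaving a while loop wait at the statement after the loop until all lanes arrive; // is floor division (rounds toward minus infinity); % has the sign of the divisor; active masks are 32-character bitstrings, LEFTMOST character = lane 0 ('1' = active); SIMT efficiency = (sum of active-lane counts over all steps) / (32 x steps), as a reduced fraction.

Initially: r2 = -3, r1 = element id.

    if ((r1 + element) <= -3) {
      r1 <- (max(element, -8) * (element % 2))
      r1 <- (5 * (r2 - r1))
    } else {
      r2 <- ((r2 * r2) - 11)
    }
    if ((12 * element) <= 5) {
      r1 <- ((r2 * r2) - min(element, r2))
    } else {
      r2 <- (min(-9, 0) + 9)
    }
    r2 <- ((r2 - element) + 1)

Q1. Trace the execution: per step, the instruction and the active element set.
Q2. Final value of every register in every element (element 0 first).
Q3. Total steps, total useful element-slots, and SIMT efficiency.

step 0: eval ((r1 + element) <= -3)  11111111111111111111111111111111
step 1: r2 <- ((r2 * r2) - 11)       11111111111111111111111111111111
step 2: eval ((12 * element) <= 5)   11111111111111111111111111111111
step 3: r1 <- ((r2 * r2) - min(element, r2)) 10000000000000000000000000000000
step 4: r2 <- (min(-9, 0) + 9)       01111111111111111111111111111111
step 5: r2 <- ((r2 - element) + 1)   11111111111111111111111111111111

Answer: 6 steps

r2: -1,0,-1,-2,-3,-4,-5,-6,-7,-8,-9,-10,-11,-12,-13,-14,-15,-16,-17,-18,-19,-20,-21,-22,-23,-24,-25,-26,-27,-28,-29,-30
r1: 6,1,2,3,4,5,6,7,8,9,10,11,12,13,14,15,16,17,18,19,20,21,22,23,24,25,26,27,28,29,30,31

steps = 6; useful = 160; efficiency = 160/192 = 5/6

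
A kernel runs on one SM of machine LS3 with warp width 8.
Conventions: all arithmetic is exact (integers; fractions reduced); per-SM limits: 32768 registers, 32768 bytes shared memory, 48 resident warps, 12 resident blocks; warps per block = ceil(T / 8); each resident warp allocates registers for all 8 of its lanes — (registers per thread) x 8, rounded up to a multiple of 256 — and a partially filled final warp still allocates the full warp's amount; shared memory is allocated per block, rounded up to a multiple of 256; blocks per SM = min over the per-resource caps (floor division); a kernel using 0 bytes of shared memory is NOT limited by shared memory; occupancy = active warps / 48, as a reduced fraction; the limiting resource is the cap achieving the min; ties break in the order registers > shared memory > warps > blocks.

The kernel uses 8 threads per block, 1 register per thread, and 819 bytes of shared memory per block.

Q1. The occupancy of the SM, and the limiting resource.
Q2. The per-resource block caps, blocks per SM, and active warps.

Answer: occupancy 1/4, limited by blocks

registers: 128 blocks
shared memory: 32 blocks
warps: 48 blocks
blocks: 12 blocks

Answer: 12 blocks, 12 active warps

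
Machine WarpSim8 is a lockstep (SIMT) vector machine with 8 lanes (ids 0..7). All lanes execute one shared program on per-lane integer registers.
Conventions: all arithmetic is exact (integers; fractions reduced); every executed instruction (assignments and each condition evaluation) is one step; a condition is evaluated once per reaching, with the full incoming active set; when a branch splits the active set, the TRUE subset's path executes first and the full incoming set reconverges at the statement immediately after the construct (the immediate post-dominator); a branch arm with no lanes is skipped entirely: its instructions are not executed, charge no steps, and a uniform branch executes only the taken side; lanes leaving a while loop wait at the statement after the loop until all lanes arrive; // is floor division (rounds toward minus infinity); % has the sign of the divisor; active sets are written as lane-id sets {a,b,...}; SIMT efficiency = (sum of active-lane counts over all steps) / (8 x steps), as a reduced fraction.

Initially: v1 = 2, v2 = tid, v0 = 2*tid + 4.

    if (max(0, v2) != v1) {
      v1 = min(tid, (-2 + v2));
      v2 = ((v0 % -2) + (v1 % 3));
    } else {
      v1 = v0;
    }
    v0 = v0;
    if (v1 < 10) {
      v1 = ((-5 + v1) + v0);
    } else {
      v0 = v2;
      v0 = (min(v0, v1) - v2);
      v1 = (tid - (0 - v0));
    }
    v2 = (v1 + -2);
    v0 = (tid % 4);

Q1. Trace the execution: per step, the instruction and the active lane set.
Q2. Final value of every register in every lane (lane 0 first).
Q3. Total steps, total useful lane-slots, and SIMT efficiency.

step 0: eval (max(0, v2) != v1)      {0,1,2,3,4,5,6,7}
step 1: v1 <- min(tid, (-2 + v2))    {0,1,3,4,5,6,7}
step 2: v2 <- ((v0 % -2) + (v1 % 3)) {0,1,3,4,5,6,7}
step 3: v1 <- v0                     {2}
step 4: v0 <- v0                     {0,1,2,3,4,5,6,7}
step 5: eval (v1 < 10)               {0,1,2,3,4,5,6,7}
step 6: v1 <- ((-5 + v1) + v0)       {0,1,2,3,4,5,6,7}
step 7: v2 <- (v1 + -2)              {0,1,2,3,4,5,6,7}
step 8: v0 <- (tid % 4)              {0,1,2,3,4,5,6,7}

Answer: 9 steps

v1: -3,0,11,6,9,12,15,18
v2: -5,-2,9,4,7,10,13,16
v0: 0,1,2,3,0,1,2,3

steps = 9; useful = 63; efficiency = 63/72 = 7/8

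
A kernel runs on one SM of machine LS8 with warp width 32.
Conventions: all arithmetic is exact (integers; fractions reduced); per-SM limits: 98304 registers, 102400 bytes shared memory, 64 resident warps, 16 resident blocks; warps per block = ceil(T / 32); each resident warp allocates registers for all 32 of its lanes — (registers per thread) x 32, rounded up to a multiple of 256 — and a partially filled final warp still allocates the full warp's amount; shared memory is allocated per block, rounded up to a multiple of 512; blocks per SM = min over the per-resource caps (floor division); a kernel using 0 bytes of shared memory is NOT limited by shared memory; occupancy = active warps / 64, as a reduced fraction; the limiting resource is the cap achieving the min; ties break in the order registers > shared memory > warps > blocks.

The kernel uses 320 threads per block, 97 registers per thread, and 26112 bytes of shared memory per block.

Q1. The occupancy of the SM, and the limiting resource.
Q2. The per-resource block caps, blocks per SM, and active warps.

Answer: occupancy 5/16, limited by registers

registers: 2 blocks
shared memory: 3 blocks
warps: 6 blocks
blocks: 16 blocks

Answer: 2 blocks, 20 active warps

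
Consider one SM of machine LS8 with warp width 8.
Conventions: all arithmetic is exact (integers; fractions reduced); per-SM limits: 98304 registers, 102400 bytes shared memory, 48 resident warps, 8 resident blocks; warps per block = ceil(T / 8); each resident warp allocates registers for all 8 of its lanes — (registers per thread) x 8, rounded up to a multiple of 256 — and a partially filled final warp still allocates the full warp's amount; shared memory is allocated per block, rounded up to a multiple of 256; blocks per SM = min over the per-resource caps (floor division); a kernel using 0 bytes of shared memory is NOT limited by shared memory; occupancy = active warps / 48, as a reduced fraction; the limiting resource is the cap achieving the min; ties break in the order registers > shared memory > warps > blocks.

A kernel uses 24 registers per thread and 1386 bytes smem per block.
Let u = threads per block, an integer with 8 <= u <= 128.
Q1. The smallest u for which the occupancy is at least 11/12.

Answer: u = 41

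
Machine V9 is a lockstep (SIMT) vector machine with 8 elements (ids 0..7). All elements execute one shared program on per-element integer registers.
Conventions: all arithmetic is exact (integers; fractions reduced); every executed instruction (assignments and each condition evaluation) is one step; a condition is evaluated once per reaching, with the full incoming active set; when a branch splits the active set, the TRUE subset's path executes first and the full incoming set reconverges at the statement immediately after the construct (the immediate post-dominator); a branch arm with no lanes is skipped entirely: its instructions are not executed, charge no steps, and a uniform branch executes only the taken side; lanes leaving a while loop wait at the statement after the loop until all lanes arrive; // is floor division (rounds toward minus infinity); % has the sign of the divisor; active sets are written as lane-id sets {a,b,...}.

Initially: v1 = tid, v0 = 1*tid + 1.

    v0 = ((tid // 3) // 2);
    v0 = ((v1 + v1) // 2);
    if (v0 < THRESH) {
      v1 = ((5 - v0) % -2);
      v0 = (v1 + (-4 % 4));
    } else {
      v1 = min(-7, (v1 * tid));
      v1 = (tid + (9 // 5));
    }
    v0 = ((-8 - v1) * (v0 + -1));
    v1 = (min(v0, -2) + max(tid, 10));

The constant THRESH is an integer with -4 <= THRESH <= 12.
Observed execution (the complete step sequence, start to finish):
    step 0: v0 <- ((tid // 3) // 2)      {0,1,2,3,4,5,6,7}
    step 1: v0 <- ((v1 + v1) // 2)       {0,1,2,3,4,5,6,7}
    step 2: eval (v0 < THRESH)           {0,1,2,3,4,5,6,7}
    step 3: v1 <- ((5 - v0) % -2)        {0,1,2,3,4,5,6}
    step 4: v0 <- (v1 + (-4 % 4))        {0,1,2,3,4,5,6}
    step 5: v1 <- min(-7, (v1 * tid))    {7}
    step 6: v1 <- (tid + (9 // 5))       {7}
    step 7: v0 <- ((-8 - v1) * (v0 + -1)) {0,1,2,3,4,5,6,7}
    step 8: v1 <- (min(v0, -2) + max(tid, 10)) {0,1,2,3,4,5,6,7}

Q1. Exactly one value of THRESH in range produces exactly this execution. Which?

Answer: THRESH = 7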